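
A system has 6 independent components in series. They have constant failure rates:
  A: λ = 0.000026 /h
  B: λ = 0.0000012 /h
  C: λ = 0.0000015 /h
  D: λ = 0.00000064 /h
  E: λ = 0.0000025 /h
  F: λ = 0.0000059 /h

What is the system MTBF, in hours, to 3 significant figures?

Series of exponential components: λ_sys = Σ λ_i
λ_sys = 0.000026 + 0.0000012 + 0.0000015 + 0.00000064 + 0.0000025 + 0.0000059 = 3.7740e-05 /h
MTBF = 1 / λ_sys = 26500 h

26500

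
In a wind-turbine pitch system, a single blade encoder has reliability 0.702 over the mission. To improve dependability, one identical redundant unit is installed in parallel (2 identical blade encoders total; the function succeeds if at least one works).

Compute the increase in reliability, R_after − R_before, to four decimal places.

R_before = 0.702
R_after = 1 − (1 − 0.702)^2 = 0.9112
ΔR = 0.9112 − 0.702 = 0.2092

0.2092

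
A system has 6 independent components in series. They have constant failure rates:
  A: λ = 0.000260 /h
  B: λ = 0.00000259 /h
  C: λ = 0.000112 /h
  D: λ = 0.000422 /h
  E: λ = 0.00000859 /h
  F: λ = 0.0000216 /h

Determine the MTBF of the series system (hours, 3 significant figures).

1210

Series of exponential components: λ_sys = Σ λ_i
λ_sys = 0.000260 + 0.00000259 + 0.000112 + 0.000422 + 0.00000859 + 0.0000216 = 8.2678e-04 /h
MTBF = 1 / λ_sys = 1210 h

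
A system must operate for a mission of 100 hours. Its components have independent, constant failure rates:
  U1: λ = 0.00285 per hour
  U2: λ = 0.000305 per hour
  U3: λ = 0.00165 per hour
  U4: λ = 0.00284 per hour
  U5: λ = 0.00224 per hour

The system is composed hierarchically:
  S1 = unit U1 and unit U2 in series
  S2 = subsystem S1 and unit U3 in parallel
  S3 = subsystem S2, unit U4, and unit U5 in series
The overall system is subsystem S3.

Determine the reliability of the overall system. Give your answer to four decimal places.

R(U1) = exp(−0.00285 × 100) = 0.752014
R(U2) = exp(−0.000305 × 100) = 0.969960
R(U3) = exp(−0.00165 × 100) = 0.847894
R(U4) = exp(−0.00284 × 100) = 0.752767
R(U5) = exp(−0.00224 × 100) = 0.799315
Series (U1 and U2): 0.752014 × 0.969960 = 0.729423
Parallel ([0.729423] and U3): 1 − (1 − 0.729423)(1 − 0.847894) = 0.958844
Series ([0.958844], U4, and U5): 0.958844 × 0.752767 × 0.799315 = 0.5769

0.5769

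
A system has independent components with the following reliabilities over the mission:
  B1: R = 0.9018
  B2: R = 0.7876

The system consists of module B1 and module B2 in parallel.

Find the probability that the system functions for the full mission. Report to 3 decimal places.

0.979

Parallel (B1 and B2): 1 − (1 − 0.90180)(1 − 0.78760) = 0.979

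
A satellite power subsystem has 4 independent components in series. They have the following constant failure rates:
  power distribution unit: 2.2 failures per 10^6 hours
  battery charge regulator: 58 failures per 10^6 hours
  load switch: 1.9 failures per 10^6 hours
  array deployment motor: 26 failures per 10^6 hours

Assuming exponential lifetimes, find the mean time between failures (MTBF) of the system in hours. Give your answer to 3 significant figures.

Series of exponential components: λ_sys = Σ λ_i
λ_sys = 0.0000022 + 0.000058 + 0.0000019 + 0.000026 = 8.8100e-05 /h
MTBF = 1 / λ_sys = 11400 h

11400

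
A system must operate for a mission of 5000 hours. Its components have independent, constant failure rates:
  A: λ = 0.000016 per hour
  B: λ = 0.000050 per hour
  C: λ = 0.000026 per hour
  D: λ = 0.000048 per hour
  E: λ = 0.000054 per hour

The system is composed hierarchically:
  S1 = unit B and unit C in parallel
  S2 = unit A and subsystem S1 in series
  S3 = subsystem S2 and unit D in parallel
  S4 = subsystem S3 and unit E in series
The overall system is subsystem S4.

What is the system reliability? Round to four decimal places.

0.7468

R(A) = exp(−0.000016 × 5000) = 0.923116
R(B) = exp(−0.000050 × 5000) = 0.778801
R(C) = exp(−0.000026 × 5000) = 0.878095
R(D) = exp(−0.000048 × 5000) = 0.786628
R(E) = exp(−0.000054 × 5000) = 0.763379
Parallel (B and C): 1 − (1 − 0.778801)(1 − 0.878095) = 0.973035
Series (A and [0.973035]): 0.923116 × 0.973035 = 0.898224
Parallel ([0.898224] and D): 1 − (1 − 0.898224)(1 − 0.786628) = 0.978284
Series ([0.978284] and E): 0.978284 × 0.763379 = 0.7468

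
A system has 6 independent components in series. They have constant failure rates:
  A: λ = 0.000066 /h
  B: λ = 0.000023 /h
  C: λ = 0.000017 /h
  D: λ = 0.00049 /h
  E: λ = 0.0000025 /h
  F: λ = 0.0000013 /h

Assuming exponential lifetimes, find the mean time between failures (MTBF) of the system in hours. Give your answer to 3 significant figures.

Series of exponential components: λ_sys = Σ λ_i
λ_sys = 0.000066 + 0.000023 + 0.000017 + 0.00049 + 0.0000025 + 0.0000013 = 5.9980e-04 /h
MTBF = 1 / λ_sys = 1670 h

1670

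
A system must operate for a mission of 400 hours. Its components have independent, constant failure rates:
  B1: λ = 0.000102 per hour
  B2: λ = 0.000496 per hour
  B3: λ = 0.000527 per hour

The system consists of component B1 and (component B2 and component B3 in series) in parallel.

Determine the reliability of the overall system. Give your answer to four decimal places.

0.9866

R(B1) = exp(−0.000102 × 400) = 0.960021
R(B2) = exp(−0.000496 × 400) = 0.820042
R(B3) = exp(−0.000527 × 400) = 0.809936
Series (B2 and B3): 0.820042 × 0.809936 = 0.664182
Parallel (B1 and [0.664182]): 1 − (1 − 0.960021)(1 − 0.664182) = 0.9866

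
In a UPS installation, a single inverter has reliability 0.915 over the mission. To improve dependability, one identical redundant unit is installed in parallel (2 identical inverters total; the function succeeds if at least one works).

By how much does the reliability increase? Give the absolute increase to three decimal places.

0.078

R_before = 0.915
R_after = 1 − (1 − 0.915)^2 = 0.993
ΔR = 0.993 − 0.915 = 0.078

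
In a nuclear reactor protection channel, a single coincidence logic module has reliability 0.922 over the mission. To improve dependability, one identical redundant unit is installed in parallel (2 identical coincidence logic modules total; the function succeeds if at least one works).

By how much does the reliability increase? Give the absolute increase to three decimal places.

R_before = 0.922
R_after = 1 − (1 − 0.922)^2 = 0.994
ΔR = 0.994 − 0.922 = 0.072

0.072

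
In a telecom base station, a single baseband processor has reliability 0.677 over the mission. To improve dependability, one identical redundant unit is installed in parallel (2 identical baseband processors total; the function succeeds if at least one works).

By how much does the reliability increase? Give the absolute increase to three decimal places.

R_before = 0.677
R_after = 1 − (1 − 0.677)^2 = 0.896
ΔR = 0.896 − 0.677 = 0.219

0.219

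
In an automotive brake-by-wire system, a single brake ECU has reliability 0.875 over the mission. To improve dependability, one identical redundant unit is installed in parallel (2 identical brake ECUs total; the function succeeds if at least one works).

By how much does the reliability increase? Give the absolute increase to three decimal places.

0.109

R_before = 0.875
R_after = 1 − (1 − 0.875)^2 = 0.984
ΔR = 0.984 − 0.875 = 0.109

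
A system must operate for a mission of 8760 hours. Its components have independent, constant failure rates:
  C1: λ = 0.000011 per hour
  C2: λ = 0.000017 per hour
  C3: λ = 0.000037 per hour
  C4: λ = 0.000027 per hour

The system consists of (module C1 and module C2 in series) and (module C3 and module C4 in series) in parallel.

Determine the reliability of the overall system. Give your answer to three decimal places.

0.907

R(C1) = exp(−0.000011 × 8760) = 0.90814
R(C2) = exp(−0.000017 × 8760) = 0.86164
R(C3) = exp(−0.000037 × 8760) = 0.72316
R(C4) = exp(−0.000027 × 8760) = 0.78937
Series (C1 and C2): 0.90814 × 0.86164 = 0.78249
Series (C3 and C4): 0.72316 × 0.78937 = 0.57084
Parallel ([0.78249] and [0.57084]): 1 − (1 − 0.78249)(1 − 0.57084) = 0.907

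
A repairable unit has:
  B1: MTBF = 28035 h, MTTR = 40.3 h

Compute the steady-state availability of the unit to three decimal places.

A(B1) = MTBF/(MTBF+MTTR) = 28035/(28035+40.3) = 0.999

0.999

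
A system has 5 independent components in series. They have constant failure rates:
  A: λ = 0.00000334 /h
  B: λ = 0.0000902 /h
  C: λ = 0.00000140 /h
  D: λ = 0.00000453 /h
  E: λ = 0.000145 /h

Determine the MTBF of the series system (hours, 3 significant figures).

Series of exponential components: λ_sys = Σ λ_i
λ_sys = 0.00000334 + 0.0000902 + 0.00000140 + 0.00000453 + 0.000145 = 2.4447e-04 /h
MTBF = 1 / λ_sys = 4090 h

4090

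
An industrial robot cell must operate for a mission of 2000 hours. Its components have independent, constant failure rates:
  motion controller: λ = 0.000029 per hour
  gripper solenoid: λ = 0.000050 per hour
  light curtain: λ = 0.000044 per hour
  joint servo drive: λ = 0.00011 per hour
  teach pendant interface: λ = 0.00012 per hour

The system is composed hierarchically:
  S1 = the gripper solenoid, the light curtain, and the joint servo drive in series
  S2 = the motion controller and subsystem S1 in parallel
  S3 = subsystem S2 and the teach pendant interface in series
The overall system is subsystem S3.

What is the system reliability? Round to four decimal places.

0.7718

R(motion controller) = exp(−0.000029 × 2000) = 0.943650
R(gripper solenoid) = exp(−0.000050 × 2000) = 0.904837
R(light curtain) = exp(−0.000044 × 2000) = 0.915761
R(joint servo drive) = exp(−0.00011 × 2000) = 0.802519
R(teach pendant interface) = exp(−0.00012 × 2000) = 0.786628
Series (gripper solenoid, light curtain, and joint servo drive): 0.904837 × 0.915761 × 0.802519 = 0.664979
Parallel (motion controller and [0.664979]): 1 − (1 − 0.943650)(1 − 0.664979) = 0.981122
Series ([0.981122] and teach pendant interface): 0.981122 × 0.786628 = 0.7718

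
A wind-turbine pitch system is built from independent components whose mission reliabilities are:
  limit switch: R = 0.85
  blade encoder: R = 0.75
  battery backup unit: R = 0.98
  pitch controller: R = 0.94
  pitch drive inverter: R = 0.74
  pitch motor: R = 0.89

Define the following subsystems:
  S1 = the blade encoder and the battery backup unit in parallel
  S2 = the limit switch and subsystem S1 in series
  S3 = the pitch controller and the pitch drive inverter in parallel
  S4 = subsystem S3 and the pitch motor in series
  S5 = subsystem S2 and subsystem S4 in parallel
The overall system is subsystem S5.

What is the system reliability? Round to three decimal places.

Parallel (blade encoder and battery backup unit): 1 − (1 − 0.75000)(1 − 0.98000) = 0.99500
Series (limit switch and [0.99500]): 0.85000 × 0.99500 = 0.84575
Parallel (pitch controller and pitch drive inverter): 1 − (1 − 0.94000)(1 − 0.74000) = 0.98440
Series ([0.98440] and pitch motor): 0.98440 × 0.89000 = 0.87612
Parallel ([0.84575] and [0.87612]): 1 − (1 − 0.84575)(1 − 0.87612) = 0.981

0.981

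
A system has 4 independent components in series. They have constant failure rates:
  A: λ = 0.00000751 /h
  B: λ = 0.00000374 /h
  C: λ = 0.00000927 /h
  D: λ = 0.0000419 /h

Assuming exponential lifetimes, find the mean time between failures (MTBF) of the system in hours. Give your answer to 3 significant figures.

Series of exponential components: λ_sys = Σ λ_i
λ_sys = 0.00000751 + 0.00000374 + 0.00000927 + 0.0000419 = 6.2420e-05 /h
MTBF = 1 / λ_sys = 16000 h

16000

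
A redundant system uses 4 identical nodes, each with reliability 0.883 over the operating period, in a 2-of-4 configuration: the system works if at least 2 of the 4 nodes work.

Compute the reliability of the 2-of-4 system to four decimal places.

R = Σ_{i=2}^{4} C(4,i) p^i (1−p)^{4−i} with p = 0.883
C(4,2)·0.883^2·0.117^2 = 0.064039
C(4,3)·0.883^3·0.117^1 = 0.322202
C(4,4)·0.883^4·0.117^0 = 0.607915
Sum = 0.9942

0.9942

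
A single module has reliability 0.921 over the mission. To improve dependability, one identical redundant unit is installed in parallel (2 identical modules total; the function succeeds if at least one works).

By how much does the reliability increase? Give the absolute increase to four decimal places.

0.0728

R_before = 0.921
R_after = 1 − (1 − 0.921)^2 = 0.9938
ΔR = 0.9938 − 0.921 = 0.0728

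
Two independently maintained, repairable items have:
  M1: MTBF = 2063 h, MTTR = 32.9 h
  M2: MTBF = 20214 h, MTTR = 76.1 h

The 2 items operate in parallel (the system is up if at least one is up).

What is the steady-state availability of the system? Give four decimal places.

0.9999

A(M1) = MTBF/(MTBF+MTTR) = 2063/(2063+32.9) = 0.984303
A(M2) = MTBF/(MTBF+MTTR) = 20214/(20214+76.1) = 0.996249
Parallel availability: 1 − (1 − 0.984303)(1 − 0.996249) = 0.9999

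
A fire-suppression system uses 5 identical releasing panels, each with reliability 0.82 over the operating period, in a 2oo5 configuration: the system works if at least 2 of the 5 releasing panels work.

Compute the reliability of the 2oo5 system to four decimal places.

R = Σ_{i=2}^{5} C(5,i) p^i (1−p)^{5−i} with p = 0.82
C(5,2)·0.82^2·0.18^3 = 0.039214
C(5,3)·0.82^3·0.18^2 = 0.178643
C(5,4)·0.82^4·0.18^1 = 0.406910
C(5,5)·0.82^5·0.18^0 = 0.370740
Sum = 0.9955

0.9955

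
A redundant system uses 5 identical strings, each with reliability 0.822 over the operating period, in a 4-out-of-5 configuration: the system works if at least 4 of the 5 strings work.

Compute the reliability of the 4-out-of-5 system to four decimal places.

R = Σ_{i=4}^{5} C(5,i) p^i (1−p)^{5−i} with p = 0.822
C(5,4)·0.822^4·0.178^1 = 0.406328
C(5,5)·0.822^5·0.178^0 = 0.375283
Sum = 0.7816

0.7816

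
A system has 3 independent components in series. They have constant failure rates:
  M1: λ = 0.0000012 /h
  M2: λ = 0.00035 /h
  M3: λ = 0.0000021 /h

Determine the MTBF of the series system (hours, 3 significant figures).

2830

Series of exponential components: λ_sys = Σ λ_i
λ_sys = 0.0000012 + 0.00035 + 0.0000021 = 3.5330e-04 /h
MTBF = 1 / λ_sys = 2830 h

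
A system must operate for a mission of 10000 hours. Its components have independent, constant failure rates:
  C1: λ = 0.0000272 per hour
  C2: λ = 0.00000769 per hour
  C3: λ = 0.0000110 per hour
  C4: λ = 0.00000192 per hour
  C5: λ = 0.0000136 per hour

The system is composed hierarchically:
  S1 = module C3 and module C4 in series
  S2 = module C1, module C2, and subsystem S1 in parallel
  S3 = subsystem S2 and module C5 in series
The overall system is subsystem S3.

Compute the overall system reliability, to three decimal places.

R(C1) = exp(−0.0000272 × 10000) = 0.76185
R(C2) = exp(−0.00000769 × 10000) = 0.92598
R(C3) = exp(−0.0000110 × 10000) = 0.89583
R(C4) = exp(−0.00000192 × 10000) = 0.98098
R(C5) = exp(−0.0000136 × 10000) = 0.87284
Series (C3 and C4): 0.89583 × 0.98098 = 0.87879
Parallel (C1, C2, and [0.87879]): 1 − (1 − 0.76185)(1 − 0.92598)(1 − 0.87879) = 0.99786
Series ([0.99786] and C5): 0.99786 × 0.87284 = 0.871

0.871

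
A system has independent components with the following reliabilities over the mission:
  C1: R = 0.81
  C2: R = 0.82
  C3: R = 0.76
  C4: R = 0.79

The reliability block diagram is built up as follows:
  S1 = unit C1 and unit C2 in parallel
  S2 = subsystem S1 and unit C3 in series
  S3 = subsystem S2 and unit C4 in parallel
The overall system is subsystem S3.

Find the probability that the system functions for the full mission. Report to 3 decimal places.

Parallel (C1 and C2): 1 − (1 − 0.81000)(1 − 0.82000) = 0.96580
Series ([0.96580] and C3): 0.96580 × 0.76000 = 0.73401
Parallel ([0.73401] and C4): 1 − (1 − 0.73401)(1 − 0.79000) = 0.944

0.944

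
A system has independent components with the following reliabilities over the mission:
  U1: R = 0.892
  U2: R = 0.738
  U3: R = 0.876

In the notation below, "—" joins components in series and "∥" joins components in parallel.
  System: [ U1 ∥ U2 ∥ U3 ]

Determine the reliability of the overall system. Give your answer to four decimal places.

0.9965

Parallel (U1, U2, and U3): 1 − (1 − 0.892000)(1 − 0.738000)(1 − 0.876000) = 0.9965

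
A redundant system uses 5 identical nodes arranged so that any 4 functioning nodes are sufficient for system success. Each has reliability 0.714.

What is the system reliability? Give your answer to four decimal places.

0.5572

R = Σ_{i=4}^{5} C(5,i) p^i (1−p)^{5−i} with p = 0.714
C(5,4)·0.714^4·0.286^1 = 0.371646
C(5,5)·0.714^5·0.286^0 = 0.185563
Sum = 0.5572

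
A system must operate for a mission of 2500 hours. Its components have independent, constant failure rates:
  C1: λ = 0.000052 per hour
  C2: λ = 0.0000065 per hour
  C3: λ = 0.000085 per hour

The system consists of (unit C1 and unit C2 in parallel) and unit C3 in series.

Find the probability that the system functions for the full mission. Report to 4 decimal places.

R(C1) = exp(−0.000052 × 2500) = 0.878095
R(C2) = exp(−0.0000065 × 2500) = 0.983881
R(C3) = exp(−0.000085 × 2500) = 0.808560
Parallel (C1 and C2): 1 − (1 − 0.878095)(1 − 0.983881) = 0.998035
Series ([0.998035] and C3): 0.998035 × 0.808560 = 0.8070

0.8070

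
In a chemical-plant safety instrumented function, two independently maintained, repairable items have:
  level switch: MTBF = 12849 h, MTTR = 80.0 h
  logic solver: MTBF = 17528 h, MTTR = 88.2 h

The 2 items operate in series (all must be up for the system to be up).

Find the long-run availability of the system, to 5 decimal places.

0.98884

A(level switch) = MTBF/(MTBF+MTTR) = 12849/(12849+80.0) = 0.993812
A(logic solver) = MTBF/(MTBF+MTTR) = 17528/(17528+88.2) = 0.994993
Series availability: 0.993812 × 0.994993 = 0.98884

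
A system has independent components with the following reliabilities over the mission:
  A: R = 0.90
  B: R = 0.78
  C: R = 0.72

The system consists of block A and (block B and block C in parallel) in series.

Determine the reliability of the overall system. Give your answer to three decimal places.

0.845

Parallel (B and C): 1 − (1 − 0.78000)(1 − 0.72000) = 0.93840
Series (A and [0.93840]): 0.90000 × 0.93840 = 0.845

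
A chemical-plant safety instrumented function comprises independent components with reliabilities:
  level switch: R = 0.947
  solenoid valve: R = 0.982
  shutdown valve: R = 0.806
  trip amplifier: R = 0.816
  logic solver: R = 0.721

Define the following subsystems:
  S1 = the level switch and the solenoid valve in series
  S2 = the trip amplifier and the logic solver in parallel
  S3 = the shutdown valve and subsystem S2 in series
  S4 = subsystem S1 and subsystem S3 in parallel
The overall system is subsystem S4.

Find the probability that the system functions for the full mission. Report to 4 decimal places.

0.9835

Series (level switch and solenoid valve): 0.947000 × 0.982000 = 0.929954
Parallel (trip amplifier and logic solver): 1 − (1 − 0.816000)(1 − 0.721000) = 0.948664
Series (shutdown valve and [0.948664]): 0.806000 × 0.948664 = 0.764623
Parallel ([0.929954] and [0.764623]): 1 − (1 − 0.929954)(1 − 0.764623) = 0.9835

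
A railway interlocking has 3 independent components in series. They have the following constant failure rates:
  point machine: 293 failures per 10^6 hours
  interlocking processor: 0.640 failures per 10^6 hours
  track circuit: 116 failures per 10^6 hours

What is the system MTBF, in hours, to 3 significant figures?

2440

Series of exponential components: λ_sys = Σ λ_i
λ_sys = 0.000293 + 0.000000640 + 0.000116 = 4.0964e-04 /h
MTBF = 1 / λ_sys = 2440 h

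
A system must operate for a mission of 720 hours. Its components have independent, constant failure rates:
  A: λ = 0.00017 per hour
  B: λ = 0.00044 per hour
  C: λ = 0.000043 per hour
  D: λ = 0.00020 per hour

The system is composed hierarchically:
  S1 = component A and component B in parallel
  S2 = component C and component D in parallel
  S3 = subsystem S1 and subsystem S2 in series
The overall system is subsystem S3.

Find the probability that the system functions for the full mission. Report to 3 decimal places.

0.965

R(A) = exp(−0.00017 × 720) = 0.88479
R(B) = exp(−0.00044 × 720) = 0.72848
R(C) = exp(−0.000043 × 720) = 0.96951
R(D) = exp(−0.00020 × 720) = 0.86589
Parallel (A and B): 1 − (1 − 0.88479)(1 − 0.72848) = 0.96872
Parallel (C and D): 1 − (1 − 0.96951)(1 − 0.86589) = 0.99591
Series ([0.96872] and [0.99591]): 0.96872 × 0.99591 = 0.965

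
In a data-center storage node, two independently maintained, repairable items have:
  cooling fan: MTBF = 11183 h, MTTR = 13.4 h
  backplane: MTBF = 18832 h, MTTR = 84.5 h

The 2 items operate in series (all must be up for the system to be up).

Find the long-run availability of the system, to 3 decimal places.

A(cooling fan) = MTBF/(MTBF+MTTR) = 11183/(11183+13.4) = 0.998803
A(backplane) = MTBF/(MTBF+MTTR) = 18832/(18832+84.5) = 0.995533
Series availability: 0.998803 × 0.995533 = 0.994

0.994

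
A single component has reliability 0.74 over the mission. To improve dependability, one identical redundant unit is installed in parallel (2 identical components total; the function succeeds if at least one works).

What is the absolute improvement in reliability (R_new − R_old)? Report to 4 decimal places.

0.1924

R_before = 0.74
R_after = 1 − (1 − 0.74)^2 = 0.9324
ΔR = 0.9324 − 0.74 = 0.1924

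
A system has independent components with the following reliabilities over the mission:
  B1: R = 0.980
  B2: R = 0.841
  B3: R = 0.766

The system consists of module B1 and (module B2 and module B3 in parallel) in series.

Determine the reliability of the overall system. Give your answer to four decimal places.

0.9435

Parallel (B2 and B3): 1 − (1 − 0.841000)(1 − 0.766000) = 0.962794
Series (B1 and [0.962794]): 0.980000 × 0.962794 = 0.9435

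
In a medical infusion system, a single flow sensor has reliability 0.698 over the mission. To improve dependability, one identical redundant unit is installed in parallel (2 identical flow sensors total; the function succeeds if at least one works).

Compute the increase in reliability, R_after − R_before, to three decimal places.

0.211

R_before = 0.698
R_after = 1 − (1 − 0.698)^2 = 0.909
ΔR = 0.909 − 0.698 = 0.211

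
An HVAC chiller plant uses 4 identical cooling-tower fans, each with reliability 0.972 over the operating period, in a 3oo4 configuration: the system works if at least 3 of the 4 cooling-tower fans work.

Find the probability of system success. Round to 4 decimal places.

R = Σ_{i=3}^{4} C(4,i) p^i (1−p)^{4−i} with p = 0.972
C(4,3)·0.972^3·0.028^1 = 0.102853
C(4,4)·0.972^4·0.028^0 = 0.892617
Sum = 0.9955

0.9955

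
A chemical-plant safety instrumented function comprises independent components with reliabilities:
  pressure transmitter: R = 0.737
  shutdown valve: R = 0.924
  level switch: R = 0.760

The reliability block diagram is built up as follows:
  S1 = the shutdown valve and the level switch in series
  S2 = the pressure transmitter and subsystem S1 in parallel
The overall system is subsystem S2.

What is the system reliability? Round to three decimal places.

Series (shutdown valve and level switch): 0.92400 × 0.76000 = 0.70224
Parallel (pressure transmitter and [0.70224]): 1 − (1 − 0.73700)(1 − 0.70224) = 0.922

0.922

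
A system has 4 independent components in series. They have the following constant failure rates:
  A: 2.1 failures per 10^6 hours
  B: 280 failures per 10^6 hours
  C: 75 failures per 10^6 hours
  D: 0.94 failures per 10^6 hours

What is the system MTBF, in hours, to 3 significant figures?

2790

Series of exponential components: λ_sys = Σ λ_i
λ_sys = 0.0000021 + 0.00028 + 0.000075 + 0.00000094 = 3.5804e-04 /h
MTBF = 1 / λ_sys = 2790 h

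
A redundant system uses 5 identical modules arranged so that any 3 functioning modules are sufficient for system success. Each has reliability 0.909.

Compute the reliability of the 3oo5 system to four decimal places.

R = Σ_{i=3}^{5} C(5,i) p^i (1−p)^{5−i} with p = 0.909
C(5,3)·0.909^3·0.091^2 = 0.062198
C(5,4)·0.909^4·0.091^1 = 0.310647
C(5,5)·0.909^5·0.091^0 = 0.620611
Sum = 0.9935

0.9935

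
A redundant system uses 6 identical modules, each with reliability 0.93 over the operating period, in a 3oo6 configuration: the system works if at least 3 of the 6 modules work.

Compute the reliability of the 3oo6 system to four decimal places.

R = Σ_{i=3}^{6} C(6,i) p^i (1−p)^{6−i} with p = 0.93
C(6,3)·0.93^3·0.07^3 = 0.005518
C(6,4)·0.93^4·0.07^2 = 0.054982
C(6,5)·0.93^5·0.07^1 = 0.292189
C(6,6)·0.93^6·0.07^0 = 0.646990
Sum = 0.9997

0.9997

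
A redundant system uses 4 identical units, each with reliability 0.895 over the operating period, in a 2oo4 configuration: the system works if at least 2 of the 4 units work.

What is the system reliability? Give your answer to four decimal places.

R = Σ_{i=2}^{4} C(4,i) p^i (1−p)^{4−i} with p = 0.895
C(4,2)·0.895^2·0.105^2 = 0.052988
C(4,3)·0.895^3·0.105^1 = 0.301105
C(4,4)·0.895^4·0.105^0 = 0.641641
Sum = 0.9957

0.9957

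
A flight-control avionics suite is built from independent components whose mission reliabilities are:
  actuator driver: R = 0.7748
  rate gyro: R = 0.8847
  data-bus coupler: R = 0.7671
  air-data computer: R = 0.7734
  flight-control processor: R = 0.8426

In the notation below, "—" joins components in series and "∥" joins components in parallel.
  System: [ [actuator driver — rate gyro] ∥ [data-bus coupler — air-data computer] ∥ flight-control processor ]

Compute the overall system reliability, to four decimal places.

Series (actuator driver and rate gyro): 0.774800 × 0.884700 = 0.685466
Series (data-bus coupler and air-data computer): 0.767100 × 0.773400 = 0.593275
Parallel ([0.685466], [0.593275], and flight-control processor): 1 − (1 − 0.685466)(1 − 0.593275)(1 − 0.842600) = 0.9799

0.9799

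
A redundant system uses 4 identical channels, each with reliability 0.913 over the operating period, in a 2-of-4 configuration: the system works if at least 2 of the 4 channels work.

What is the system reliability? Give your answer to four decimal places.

0.9975

R = Σ_{i=2}^{4} C(4,i) p^i (1−p)^{4−i} with p = 0.913
C(4,2)·0.913^2·0.087^2 = 0.037856
C(4,3)·0.913^3·0.087^1 = 0.264845
C(4,4)·0.913^4·0.087^0 = 0.694837
Sum = 0.9975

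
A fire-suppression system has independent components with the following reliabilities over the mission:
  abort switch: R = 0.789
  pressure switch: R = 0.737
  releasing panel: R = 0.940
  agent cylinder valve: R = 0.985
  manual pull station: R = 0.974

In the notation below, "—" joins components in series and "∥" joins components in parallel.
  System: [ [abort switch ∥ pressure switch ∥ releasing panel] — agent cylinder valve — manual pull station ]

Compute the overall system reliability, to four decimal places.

Parallel (abort switch, pressure switch, and releasing panel): 1 − (1 − 0.789000)(1 − 0.737000)(1 − 0.940000) = 0.996670
Series ([0.996670], agent cylinder valve, and manual pull station): 0.996670 × 0.985000 × 0.974000 = 0.9562

0.9562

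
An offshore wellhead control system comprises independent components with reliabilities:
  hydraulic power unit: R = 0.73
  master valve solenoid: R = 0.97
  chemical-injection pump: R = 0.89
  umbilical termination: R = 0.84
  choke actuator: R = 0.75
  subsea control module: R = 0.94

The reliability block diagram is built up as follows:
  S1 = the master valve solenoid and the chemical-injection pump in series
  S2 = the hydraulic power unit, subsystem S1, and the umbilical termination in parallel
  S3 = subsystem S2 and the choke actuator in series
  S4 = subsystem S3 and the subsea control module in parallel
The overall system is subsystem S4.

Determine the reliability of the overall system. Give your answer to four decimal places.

0.9847

Series (master valve solenoid and chemical-injection pump): 0.970000 × 0.890000 = 0.863300
Parallel (hydraulic power unit, [0.863300], and umbilical termination): 1 − (1 − 0.730000)(1 − 0.863300)(1 − 0.840000) = 0.994095
Series ([0.994095] and choke actuator): 0.994095 × 0.750000 = 0.745571
Parallel ([0.745571] and subsea control module): 1 − (1 − 0.745571)(1 − 0.940000) = 0.9847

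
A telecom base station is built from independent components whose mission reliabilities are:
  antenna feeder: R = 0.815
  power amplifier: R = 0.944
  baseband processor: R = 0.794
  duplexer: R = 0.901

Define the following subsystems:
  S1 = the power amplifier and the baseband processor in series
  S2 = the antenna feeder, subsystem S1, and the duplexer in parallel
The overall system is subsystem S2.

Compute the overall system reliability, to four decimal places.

Series (power amplifier and baseband processor): 0.944000 × 0.794000 = 0.749536
Parallel (antenna feeder, [0.749536], and duplexer): 1 − (1 − 0.815000)(1 − 0.749536)(1 − 0.901000) = 0.9954

0.9954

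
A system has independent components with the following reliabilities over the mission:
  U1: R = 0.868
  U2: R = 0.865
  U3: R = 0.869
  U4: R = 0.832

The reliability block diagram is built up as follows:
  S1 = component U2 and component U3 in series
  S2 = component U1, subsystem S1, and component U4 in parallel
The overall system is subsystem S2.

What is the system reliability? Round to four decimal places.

Series (U2 and U3): 0.865000 × 0.869000 = 0.751685
Parallel (U1, [0.751685], and U4): 1 − (1 − 0.868000)(1 − 0.751685)(1 − 0.832000) = 0.9945

0.9945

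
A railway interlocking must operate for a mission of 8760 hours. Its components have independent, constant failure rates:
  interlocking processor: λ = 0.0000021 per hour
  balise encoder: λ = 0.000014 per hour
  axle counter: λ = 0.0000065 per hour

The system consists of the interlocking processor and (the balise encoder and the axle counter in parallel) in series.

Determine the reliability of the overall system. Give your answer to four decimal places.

0.9755

R(interlocking processor) = exp(−0.0000021 × 8760) = 0.981772
R(balise encoder) = exp(−0.000014 × 8760) = 0.884582
R(axle counter) = exp(−0.0000065 × 8760) = 0.944651
Parallel (balise encoder and axle counter): 1 − (1 − 0.884582)(1 − 0.944651) = 0.993612
Series (interlocking processor and [0.993612]): 0.981772 × 0.993612 = 0.9755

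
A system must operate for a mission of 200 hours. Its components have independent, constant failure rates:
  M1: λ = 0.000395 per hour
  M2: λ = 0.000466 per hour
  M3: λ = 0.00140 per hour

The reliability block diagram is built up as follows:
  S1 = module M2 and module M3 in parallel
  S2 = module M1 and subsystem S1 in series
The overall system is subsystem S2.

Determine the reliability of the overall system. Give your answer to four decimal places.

0.9040

R(M1) = exp(−0.000395 × 200) = 0.924040
R(M2) = exp(−0.000466 × 200) = 0.911011
R(M3) = exp(−0.00140 × 200) = 0.755784
Parallel (M2 and M3): 1 − (1 − 0.911011)(1 − 0.755784) = 0.978267
Series (M1 and [0.978267]): 0.924040 × 0.978267 = 0.9040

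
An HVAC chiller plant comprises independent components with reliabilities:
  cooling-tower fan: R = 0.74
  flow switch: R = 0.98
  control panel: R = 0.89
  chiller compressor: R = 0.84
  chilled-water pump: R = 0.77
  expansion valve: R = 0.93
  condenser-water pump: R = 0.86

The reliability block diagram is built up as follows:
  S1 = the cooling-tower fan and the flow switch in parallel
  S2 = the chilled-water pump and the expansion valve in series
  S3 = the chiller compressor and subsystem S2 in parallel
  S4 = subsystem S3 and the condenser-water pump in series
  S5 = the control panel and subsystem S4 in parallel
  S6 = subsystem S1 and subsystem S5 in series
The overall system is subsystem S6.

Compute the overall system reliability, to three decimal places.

Parallel (cooling-tower fan and flow switch): 1 − (1 − 0.74000)(1 − 0.98000) = 0.99480
Series (chilled-water pump and expansion valve): 0.77000 × 0.93000 = 0.71610
Parallel (chiller compressor and [0.71610]): 1 − (1 − 0.84000)(1 − 0.71610) = 0.95458
Series ([0.95458] and condenser-water pump): 0.95458 × 0.86000 = 0.82094
Parallel (control panel and [0.82094]): 1 − (1 − 0.89000)(1 − 0.82094) = 0.98030
Series ([0.99480] and [0.98030]): 0.99480 × 0.98030 = 0.975

0.975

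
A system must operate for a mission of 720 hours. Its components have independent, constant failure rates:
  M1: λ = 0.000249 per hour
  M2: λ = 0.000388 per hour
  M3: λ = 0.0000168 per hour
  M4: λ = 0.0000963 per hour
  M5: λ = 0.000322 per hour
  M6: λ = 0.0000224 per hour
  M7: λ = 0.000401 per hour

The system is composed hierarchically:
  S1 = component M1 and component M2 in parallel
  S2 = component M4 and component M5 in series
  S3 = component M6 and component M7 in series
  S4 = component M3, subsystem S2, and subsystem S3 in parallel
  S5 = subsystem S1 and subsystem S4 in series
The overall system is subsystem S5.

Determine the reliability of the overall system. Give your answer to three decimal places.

R(M1) = exp(−0.000249 × 720) = 0.83587
R(M2) = exp(−0.000388 × 720) = 0.75627
R(M3) = exp(−0.0000168 × 720) = 0.98798
R(M4) = exp(−0.0000963 × 720) = 0.93301
R(M5) = exp(−0.000322 × 720) = 0.79307
R(M6) = exp(−0.0000224 × 720) = 0.98400
R(M7) = exp(−0.000401 × 720) = 0.74922
Parallel (M1 and M2): 1 − (1 − 0.83587)(1 − 0.75627) = 0.96000
Series (M4 and M5): 0.93301 × 0.79307 = 0.73994
Series (M6 and M7): 0.98400 × 0.74922 = 0.73723
Parallel (M3, [0.73994], and [0.73723]): 1 − (1 − 0.98798)(1 − 0.73994)(1 − 0.73723) = 0.99918
Series ([0.96000] and [0.99918]): 0.96000 × 0.99918 = 0.959

0.959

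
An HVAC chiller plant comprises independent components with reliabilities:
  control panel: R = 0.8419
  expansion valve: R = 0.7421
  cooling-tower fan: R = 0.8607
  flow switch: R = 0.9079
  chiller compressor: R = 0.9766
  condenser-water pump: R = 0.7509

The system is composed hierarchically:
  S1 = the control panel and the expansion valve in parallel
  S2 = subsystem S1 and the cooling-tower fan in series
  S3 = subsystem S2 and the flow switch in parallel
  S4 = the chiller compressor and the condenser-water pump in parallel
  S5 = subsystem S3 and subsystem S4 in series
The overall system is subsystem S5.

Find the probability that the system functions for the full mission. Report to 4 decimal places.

Parallel (control panel and expansion valve): 1 − (1 − 0.841900)(1 − 0.742100) = 0.959226
Series ([0.959226] and cooling-tower fan): 0.959226 × 0.860700 = 0.825606
Parallel ([0.825606] and flow switch): 1 − (1 − 0.825606)(1 − 0.907900) = 0.983938
Parallel (chiller compressor and condenser-water pump): 1 − (1 − 0.976600)(1 − 0.750900) = 0.994171
Series ([0.983938] and [0.994171]): 0.983938 × 0.994171 = 0.9782

0.9782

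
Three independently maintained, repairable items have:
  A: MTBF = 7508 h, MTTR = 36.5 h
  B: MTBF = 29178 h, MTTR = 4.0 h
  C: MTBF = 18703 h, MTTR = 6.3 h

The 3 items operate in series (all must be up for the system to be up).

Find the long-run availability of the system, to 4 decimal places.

0.9947

A(A) = MTBF/(MTBF+MTTR) = 7508/(7508+36.5) = 0.995162
A(B) = MTBF/(MTBF+MTTR) = 29178/(29178+4.0) = 0.999863
A(C) = MTBF/(MTBF+MTTR) = 18703/(18703+6.3) = 0.999663
Series availability: 0.995162 × 0.999863 × 0.999663 = 0.9947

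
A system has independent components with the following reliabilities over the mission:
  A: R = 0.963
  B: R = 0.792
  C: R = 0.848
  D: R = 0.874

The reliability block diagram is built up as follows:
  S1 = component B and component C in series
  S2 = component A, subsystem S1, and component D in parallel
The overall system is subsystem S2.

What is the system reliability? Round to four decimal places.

0.9985

Series (B and C): 0.792000 × 0.848000 = 0.671616
Parallel (A, [0.671616], and D): 1 − (1 − 0.963000)(1 − 0.671616)(1 − 0.874000) = 0.9985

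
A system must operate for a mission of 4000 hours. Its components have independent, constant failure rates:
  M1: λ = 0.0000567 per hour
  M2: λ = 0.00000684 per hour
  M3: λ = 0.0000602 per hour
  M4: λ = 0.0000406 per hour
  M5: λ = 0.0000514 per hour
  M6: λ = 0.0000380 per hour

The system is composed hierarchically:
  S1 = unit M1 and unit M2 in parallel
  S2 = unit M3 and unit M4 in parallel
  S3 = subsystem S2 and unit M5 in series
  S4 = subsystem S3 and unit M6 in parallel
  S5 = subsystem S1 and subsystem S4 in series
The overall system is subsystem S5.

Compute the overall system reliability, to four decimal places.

R(M1) = exp(−0.0000567 × 4000) = 0.797080
R(M2) = exp(−0.00000684 × 4000) = 0.973011
R(M3) = exp(−0.0000602 × 4000) = 0.785999
R(M4) = exp(−0.0000406 × 4000) = 0.850101
R(M5) = exp(−0.0000514 × 4000) = 0.814159
R(M6) = exp(−0.0000380 × 4000) = 0.858988
Parallel (M1 and M2): 1 − (1 − 0.797080)(1 − 0.973011) = 0.994523
Parallel (M3 and M4): 1 − (1 − 0.785999)(1 − 0.850101) = 0.967921
Series ([0.967921] and M5): 0.967921 × 0.814159 = 0.788042
Parallel ([0.788042] and M6): 1 − (1 − 0.788042)(1 − 0.858988) = 0.970111
Series ([0.994523] and [0.970111]): 0.994523 × 0.970111 = 0.9648

0.9648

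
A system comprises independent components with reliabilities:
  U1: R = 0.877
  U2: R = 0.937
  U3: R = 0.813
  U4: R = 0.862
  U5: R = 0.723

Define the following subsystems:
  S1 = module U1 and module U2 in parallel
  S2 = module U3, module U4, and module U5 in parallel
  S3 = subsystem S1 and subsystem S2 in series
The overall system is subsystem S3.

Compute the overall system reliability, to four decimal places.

0.9852

Parallel (U1 and U2): 1 − (1 − 0.877000)(1 − 0.937000) = 0.992251
Parallel (U3, U4, and U5): 1 − (1 − 0.813000)(1 − 0.862000)(1 − 0.723000) = 0.992852
Series ([0.992251] and [0.992852]): 0.992251 × 0.992852 = 0.9852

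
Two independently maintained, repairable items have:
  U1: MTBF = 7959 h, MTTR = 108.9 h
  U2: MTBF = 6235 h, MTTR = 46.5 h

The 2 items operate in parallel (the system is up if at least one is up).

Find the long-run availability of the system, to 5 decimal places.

A(U1) = MTBF/(MTBF+MTTR) = 7959/(7959+108.9) = 0.986502
A(U2) = MTBF/(MTBF+MTTR) = 6235/(6235+46.5) = 0.992597
Parallel availability: 1 − (1 − 0.986502)(1 − 0.992597) = 0.99990

0.99990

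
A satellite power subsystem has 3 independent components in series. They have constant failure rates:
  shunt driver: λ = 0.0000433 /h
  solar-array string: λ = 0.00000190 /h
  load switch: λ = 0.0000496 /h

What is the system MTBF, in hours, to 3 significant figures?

10500

Series of exponential components: λ_sys = Σ λ_i
λ_sys = 0.0000433 + 0.00000190 + 0.0000496 = 9.4800e-05 /h
MTBF = 1 / λ_sys = 10500 h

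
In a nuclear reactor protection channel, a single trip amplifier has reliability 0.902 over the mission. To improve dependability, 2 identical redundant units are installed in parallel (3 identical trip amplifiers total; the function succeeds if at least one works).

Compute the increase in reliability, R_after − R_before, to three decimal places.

R_before = 0.902
R_after = 1 − (1 − 0.902)^3 = 0.999
ΔR = 0.999 − 0.902 = 0.097

0.097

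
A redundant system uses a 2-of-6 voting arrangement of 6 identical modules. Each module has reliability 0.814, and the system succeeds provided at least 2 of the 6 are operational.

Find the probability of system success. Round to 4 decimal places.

0.9989

R = Σ_{i=2}^{6} C(6,i) p^i (1−p)^{6−i} with p = 0.814
C(6,2)·0.814^2·0.186^4 = 0.011896
C(6,3)·0.814^3·0.186^3 = 0.069413
C(6,4)·0.814^4·0.186^2 = 0.227832
C(6,5)·0.814^5·0.186^1 = 0.398829
C(6,6)·0.814^6·0.186^0 = 0.290902
Sum = 0.9989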